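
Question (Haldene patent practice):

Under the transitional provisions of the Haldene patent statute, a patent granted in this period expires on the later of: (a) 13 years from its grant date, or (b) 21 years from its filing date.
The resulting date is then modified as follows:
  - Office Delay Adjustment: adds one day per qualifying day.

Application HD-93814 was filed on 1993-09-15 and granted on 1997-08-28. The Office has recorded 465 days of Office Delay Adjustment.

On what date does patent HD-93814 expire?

December 24, 2015

(a) grant + 13 years → 28 August 2010.
(b) filing + 21 years → 15 September 2014.
Later of the two: 15 September 2014.
Office Delay Adjustment: +465 days → 24 December 2015.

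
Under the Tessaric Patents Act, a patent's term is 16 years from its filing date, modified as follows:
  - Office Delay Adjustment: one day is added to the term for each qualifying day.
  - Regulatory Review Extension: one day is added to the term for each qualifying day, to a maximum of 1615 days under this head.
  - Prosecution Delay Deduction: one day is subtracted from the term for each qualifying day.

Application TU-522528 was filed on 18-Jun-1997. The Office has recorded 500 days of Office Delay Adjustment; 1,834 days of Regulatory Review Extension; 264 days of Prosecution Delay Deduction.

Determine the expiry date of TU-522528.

Base term: filing date + 16 years → 18 June 2013.
Office Delay Adjustment: +500 days → 31 October 2014.
Regulatory Review Extension: 1834 days claimed exceeds the 1615-day cap, so +1615 days → 3 April 2019.
Prosecution Delay Deduction: −264 days → 13 July 2018.

2018-07-13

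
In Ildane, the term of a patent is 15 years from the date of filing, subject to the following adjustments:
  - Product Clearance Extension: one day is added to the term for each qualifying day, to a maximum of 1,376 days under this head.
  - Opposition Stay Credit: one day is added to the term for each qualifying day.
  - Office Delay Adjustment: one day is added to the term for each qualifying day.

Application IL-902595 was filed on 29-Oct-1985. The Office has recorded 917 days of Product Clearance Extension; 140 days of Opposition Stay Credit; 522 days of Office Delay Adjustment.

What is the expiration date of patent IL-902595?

Base term: filing date + 15 years → 29 October 2000.
Product Clearance Extension: 917 days (within the 1376-day cap) → +917 days → 4 May 2003.
Opposition Stay Credit: +140 days → 21 September 2003.
Office Delay Adjustment: +522 days → 24 February 2005.

February 24, 2005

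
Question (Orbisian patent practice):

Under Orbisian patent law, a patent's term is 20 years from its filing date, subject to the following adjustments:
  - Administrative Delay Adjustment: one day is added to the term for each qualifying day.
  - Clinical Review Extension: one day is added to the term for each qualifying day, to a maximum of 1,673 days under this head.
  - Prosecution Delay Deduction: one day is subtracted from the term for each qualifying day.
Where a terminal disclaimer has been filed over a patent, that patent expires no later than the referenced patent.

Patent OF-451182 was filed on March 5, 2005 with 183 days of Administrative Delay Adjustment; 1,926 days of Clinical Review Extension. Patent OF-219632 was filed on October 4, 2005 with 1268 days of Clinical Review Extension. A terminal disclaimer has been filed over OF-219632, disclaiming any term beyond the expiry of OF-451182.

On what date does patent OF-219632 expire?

Natural term of OF-219632:
  Base: filing + 20 years → 4 October 2025.
  Clinical Review Extension: 1268 days (within the 1673-day cap) → +1268 days → 25 March 2029.
Expiry of referenced patent OF-451182:
  Base: filing + 20 years → 5 March 2025.
  Administrative Delay Adjustment: +183 days → 4 September 2025.
  Clinical Review Extension: 1926 days claimed exceeds the 1673-day cap, so +1673 days → 4 April 2030.
Terminal disclaimer: OF-219632 expires on the earlier of 25 March 2029 and 4 April 2030.

March 25, 2029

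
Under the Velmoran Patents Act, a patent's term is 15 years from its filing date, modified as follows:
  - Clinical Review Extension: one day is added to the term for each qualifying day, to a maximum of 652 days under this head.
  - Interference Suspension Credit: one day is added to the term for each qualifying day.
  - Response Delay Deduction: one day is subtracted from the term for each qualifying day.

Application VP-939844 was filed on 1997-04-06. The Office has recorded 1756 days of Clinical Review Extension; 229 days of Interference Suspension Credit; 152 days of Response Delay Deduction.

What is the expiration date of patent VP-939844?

Base term: filing date + 15 years → 6 April 2012.
Clinical Review Extension: 1756 days claimed exceeds the 652-day cap, so +652 days → 18 January 2014.
Interference Suspension Credit: +229 days → 4 September 2014.
Response Delay Deduction: −152 days → 5 April 2014.

April 5, 2014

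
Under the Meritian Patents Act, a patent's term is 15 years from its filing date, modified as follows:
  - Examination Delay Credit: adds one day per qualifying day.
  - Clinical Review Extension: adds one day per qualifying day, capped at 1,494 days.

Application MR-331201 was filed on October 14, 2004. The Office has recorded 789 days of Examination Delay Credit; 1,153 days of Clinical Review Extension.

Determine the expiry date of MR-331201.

February 6, 2025

Base term: filing date + 15 years → 14 October 2019.
Examination Delay Credit: +789 days → 11 December 2021.
Clinical Review Extension: 1153 days (within the 1494-day cap) → +1153 days → 6 February 2025.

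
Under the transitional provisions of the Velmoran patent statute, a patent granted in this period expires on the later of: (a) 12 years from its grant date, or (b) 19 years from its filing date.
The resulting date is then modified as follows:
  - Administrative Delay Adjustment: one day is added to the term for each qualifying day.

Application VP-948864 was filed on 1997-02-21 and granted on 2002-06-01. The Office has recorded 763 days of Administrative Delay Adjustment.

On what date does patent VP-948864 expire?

(a) grant + 12 years → 1 June 2014.
(b) filing + 19 years → 21 February 2016.
Later of the two: 21 February 2016.
Administrative Delay Adjustment: +763 days → 25 March 2018.

2018-03-25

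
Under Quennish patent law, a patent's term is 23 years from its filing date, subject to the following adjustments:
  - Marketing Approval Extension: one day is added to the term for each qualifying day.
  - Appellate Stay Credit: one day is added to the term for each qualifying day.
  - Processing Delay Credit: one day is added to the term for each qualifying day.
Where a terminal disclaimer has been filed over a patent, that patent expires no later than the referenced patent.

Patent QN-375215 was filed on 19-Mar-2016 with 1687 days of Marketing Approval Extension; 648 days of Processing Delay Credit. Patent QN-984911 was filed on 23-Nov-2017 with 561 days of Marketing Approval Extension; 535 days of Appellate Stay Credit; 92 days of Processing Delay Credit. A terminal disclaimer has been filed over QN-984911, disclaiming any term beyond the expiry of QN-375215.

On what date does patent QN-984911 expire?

2044-02-24

Natural term of QN-984911:
  Base: filing + 23 years → 23 November 2040.
  Marketing Approval Extension: +561 days → 7 June 2042.
  Appellate Stay Credit: +535 days → 24 November 2043.
  Processing Delay Credit: +92 days → 24 February 2044.
Expiry of referenced patent QN-375215:
  Base: filing + 23 years → 19 March 2039.
  Marketing Approval Extension: +1687 days → 31 October 2043.
  Processing Delay Credit: +648 days → 9 August 2045.
Terminal disclaimer: QN-984911 expires on the earlier of 24 February 2044 and 9 August 2045.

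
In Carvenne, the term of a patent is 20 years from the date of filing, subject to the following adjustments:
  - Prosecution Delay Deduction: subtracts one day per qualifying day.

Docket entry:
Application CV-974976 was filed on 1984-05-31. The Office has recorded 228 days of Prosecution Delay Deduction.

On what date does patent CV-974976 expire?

October 16, 2003

Base term: filing date + 20 years → 31 May 2004.
Prosecution Delay Deduction: −228 days → 16 October 2003.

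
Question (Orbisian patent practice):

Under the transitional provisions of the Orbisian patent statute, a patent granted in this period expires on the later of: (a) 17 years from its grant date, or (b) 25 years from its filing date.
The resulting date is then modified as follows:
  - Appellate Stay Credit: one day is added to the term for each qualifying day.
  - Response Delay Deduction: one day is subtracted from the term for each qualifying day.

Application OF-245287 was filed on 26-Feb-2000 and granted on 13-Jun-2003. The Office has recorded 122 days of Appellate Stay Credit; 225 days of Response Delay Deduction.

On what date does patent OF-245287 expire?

2024-11-15

(a) grant + 17 years → 13 June 2020.
(b) filing + 25 years → 26 February 2025.
Later of the two: 26 February 2025.
Appellate Stay Credit: +122 days → 28 June 2025.
Response Delay Deduction: −225 days → 15 November 2024.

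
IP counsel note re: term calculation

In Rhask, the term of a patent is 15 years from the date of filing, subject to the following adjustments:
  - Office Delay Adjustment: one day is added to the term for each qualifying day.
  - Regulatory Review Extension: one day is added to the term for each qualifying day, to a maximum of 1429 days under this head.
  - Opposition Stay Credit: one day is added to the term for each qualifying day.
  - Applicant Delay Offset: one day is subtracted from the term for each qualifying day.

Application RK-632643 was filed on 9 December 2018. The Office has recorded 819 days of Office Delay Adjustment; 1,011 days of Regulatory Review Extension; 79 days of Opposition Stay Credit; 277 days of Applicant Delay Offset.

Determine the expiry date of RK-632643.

May 29, 2038

Base term: filing date + 15 years → 9 December 2033.
Office Delay Adjustment: +819 days → 7 March 2036.
Regulatory Review Extension: 1011 days (within the 1429-day cap) → +1011 days → 13 December 2038.
Opposition Stay Credit: +79 days → 2 March 2039.
Applicant Delay Offset: −277 days → 29 May 2038.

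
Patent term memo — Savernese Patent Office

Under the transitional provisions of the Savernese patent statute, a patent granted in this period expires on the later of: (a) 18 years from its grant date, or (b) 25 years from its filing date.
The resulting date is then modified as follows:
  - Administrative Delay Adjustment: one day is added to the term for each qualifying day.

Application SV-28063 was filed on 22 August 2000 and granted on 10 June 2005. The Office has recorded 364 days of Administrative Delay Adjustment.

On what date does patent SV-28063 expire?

2026-08-21

(a) grant + 18 years → 10 June 2023.
(b) filing + 25 years → 22 August 2025.
Later of the two: 22 August 2025.
Administrative Delay Adjustment: +364 days → 21 August 2026.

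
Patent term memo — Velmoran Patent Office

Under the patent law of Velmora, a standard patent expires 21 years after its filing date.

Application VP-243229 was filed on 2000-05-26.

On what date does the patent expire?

2021-05-26

Filing date + 21 years → 26 May 2021.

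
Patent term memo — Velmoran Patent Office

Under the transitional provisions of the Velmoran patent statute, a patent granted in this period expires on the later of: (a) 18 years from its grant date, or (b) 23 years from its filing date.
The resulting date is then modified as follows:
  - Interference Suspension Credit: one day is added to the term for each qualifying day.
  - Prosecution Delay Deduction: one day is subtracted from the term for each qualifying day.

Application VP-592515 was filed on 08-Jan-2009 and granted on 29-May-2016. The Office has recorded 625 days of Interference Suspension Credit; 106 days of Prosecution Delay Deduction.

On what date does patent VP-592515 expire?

October 30, 2035

(a) grant + 18 years → 29 May 2034.
(b) filing + 23 years → 8 January 2032.
Later of the two: 29 May 2034.
Interference Suspension Credit: +625 days → 13 February 2036.
Prosecution Delay Deduction: −106 days → 30 October 2035.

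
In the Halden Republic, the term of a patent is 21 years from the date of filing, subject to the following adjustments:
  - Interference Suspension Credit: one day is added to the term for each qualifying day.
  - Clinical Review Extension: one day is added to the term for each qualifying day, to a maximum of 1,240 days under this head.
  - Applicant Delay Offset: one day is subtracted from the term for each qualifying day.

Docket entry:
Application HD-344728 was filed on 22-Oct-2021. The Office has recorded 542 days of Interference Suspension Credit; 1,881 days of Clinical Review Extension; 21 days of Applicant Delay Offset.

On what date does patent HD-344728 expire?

2047-08-18

Base term: filing date + 21 years → 22 October 2042.
Interference Suspension Credit: +542 days → 16 April 2044.
Clinical Review Extension: 1881 days claimed exceeds the 1240-day cap, so +1240 days → 8 September 2047.
Applicant Delay Offset: −21 days → 18 August 2047.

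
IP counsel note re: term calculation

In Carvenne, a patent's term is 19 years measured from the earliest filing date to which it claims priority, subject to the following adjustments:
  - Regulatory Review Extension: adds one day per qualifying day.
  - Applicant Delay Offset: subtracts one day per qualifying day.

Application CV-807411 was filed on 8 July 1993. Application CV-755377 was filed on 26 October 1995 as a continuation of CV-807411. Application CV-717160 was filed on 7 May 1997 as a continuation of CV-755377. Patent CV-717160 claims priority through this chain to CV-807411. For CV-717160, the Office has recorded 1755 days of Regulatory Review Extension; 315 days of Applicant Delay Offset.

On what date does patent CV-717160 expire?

2016-06-17

Earliest priority filing: 8 July 1993.
Base term: 8 July 1993 + 19 years → 8 July 2012.
Regulatory Review Extension: +1755 days → 28 April 2017.
Applicant Delay Offset: −315 days → 17 June 2016.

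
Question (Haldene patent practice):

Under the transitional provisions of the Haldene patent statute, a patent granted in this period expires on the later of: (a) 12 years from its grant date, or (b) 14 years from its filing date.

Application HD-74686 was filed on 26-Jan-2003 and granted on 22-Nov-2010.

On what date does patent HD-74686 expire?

2022-11-22

(a) grant + 12 years → 22 November 2022.
(b) filing + 14 years → 26 January 2017.
Later of the two: 22 November 2022.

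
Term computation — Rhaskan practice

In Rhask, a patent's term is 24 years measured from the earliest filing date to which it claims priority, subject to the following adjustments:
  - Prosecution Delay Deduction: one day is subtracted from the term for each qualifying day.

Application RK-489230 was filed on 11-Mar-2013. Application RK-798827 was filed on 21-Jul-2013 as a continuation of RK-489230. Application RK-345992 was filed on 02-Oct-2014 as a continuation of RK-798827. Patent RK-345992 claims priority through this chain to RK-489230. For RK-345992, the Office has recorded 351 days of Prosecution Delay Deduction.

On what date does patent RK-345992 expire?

March 25, 2036

Earliest priority filing: 11 March 2013.
Base term: 11 March 2013 + 24 years → 11 March 2037.
Prosecution Delay Deduction: −351 days → 25 March 2036.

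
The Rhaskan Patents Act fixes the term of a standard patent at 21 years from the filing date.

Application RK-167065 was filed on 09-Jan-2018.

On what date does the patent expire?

Filing date + 21 years → 9 January 2039.

2039-01-09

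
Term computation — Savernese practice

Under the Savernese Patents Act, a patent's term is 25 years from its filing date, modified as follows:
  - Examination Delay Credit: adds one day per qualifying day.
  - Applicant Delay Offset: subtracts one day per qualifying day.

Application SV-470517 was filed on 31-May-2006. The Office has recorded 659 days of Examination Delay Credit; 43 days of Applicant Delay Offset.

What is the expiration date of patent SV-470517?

Base term: filing date + 25 years → 31 May 2031.
Examination Delay Credit: +659 days → 20 March 2033.
Applicant Delay Offset: −43 days → 5 February 2033.

February 5, 2033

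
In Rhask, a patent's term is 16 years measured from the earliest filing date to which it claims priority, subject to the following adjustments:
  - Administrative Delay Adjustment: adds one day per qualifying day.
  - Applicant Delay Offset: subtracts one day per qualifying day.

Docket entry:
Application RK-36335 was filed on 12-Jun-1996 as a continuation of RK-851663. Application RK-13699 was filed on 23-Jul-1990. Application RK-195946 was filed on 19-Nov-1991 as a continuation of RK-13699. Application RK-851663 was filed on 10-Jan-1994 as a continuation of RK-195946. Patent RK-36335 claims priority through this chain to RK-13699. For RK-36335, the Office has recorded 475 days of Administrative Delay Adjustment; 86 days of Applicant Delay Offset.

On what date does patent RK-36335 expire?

Earliest priority filing: 23 July 1990.
Base term: 23 July 1990 + 16 years → 23 July 2006.
Administrative Delay Adjustment: +475 days → 10 November 2007.
Applicant Delay Offset: −86 days → 16 August 2007.

2007-08-16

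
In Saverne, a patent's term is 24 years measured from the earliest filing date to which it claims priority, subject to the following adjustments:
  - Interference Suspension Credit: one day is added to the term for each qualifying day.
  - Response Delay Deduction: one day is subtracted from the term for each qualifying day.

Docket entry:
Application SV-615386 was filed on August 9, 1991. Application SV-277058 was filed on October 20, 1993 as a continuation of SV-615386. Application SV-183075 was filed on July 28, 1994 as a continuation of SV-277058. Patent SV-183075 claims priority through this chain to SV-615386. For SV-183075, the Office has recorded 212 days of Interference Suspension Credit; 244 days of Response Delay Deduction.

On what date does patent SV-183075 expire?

July 8, 2015

Earliest priority filing: 9 August 1991.
Base term: 9 August 1991 + 24 years → 9 August 2015.
Interference Suspension Credit: +212 days → 8 March 2016.
Response Delay Deduction: −244 days → 8 July 2015.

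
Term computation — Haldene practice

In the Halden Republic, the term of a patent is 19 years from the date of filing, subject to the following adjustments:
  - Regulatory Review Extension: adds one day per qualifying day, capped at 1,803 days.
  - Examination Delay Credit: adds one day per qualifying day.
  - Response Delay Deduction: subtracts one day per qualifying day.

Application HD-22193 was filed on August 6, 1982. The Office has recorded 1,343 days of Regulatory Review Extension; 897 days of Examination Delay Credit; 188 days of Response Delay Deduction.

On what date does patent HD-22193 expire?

Base term: filing date + 19 years → 6 August 2001.
Regulatory Review Extension: 1343 days (within the 1803-day cap) → +1343 days → 10 April 2005.
Examination Delay Credit: +897 days → 24 September 2007.
Response Delay Deduction: −188 days → 20 March 2007.

2007-03-20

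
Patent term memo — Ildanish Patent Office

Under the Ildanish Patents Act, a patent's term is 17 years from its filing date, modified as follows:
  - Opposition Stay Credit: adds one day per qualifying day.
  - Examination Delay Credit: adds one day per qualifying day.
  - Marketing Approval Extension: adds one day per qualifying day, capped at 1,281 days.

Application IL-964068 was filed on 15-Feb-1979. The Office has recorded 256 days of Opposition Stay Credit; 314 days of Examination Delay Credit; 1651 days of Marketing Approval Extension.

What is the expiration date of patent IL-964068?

2001-03-11

Base term: filing date + 17 years → 15 February 1996.
Opposition Stay Credit: +256 days → 28 October 1996.
Examination Delay Credit: +314 days → 7 September 1997.
Marketing Approval Extension: 1651 days claimed exceeds the 1281-day cap, so +1281 days → 11 March 2001.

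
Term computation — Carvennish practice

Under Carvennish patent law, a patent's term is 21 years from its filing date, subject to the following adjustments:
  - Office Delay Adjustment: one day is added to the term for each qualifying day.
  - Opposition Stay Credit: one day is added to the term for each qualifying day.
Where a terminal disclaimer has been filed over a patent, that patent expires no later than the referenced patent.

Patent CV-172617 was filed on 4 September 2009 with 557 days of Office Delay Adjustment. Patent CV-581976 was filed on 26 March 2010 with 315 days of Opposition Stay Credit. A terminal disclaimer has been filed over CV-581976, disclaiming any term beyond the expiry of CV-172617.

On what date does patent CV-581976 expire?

February 4, 2032

Natural term of CV-581976:
  Base: filing + 21 years → 26 March 2031.
  Opposition Stay Credit: +315 days → 4 February 2032.
Expiry of referenced patent CV-172617:
  Base: filing + 21 years → 4 September 2030.
  Office Delay Adjustment: +557 days → 14 March 2032.
Terminal disclaimer: CV-581976 expires on the earlier of 4 February 2032 and 14 March 2032.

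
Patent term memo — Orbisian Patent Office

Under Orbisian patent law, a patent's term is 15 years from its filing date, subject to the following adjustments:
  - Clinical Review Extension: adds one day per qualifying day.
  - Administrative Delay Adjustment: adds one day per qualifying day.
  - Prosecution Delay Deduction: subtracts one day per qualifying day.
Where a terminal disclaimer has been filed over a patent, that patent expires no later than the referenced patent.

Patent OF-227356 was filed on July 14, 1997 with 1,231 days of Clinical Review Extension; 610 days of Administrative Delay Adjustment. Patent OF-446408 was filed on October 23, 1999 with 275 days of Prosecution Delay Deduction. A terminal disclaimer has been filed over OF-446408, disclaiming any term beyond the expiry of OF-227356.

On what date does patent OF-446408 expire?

Natural term of OF-446408:
  Base: filing + 15 years → 23 October 2014.
  Prosecution Delay Deduction: −275 days → 21 January 2014.
Expiry of referenced patent OF-227356:
  Base: filing + 15 years → 14 July 2012.
  Clinical Review Extension: +1231 days → 27 November 2015.
  Administrative Delay Adjustment: +610 days → 29 July 2017.
Terminal disclaimer: OF-446408 expires on the earlier of 21 January 2014 and 29 July 2017.

January 21, 2014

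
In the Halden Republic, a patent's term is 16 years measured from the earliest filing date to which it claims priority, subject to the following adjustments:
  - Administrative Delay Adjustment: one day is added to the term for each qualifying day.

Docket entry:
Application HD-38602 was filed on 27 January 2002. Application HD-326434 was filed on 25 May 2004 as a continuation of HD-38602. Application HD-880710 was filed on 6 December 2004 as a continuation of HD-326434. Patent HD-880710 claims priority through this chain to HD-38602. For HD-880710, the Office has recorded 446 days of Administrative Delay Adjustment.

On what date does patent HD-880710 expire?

April 18, 2019

Earliest priority filing: 27 January 2002.
Base term: 27 January 2002 + 16 years → 27 January 2018.
Administrative Delay Adjustment: +446 days → 18 April 2019.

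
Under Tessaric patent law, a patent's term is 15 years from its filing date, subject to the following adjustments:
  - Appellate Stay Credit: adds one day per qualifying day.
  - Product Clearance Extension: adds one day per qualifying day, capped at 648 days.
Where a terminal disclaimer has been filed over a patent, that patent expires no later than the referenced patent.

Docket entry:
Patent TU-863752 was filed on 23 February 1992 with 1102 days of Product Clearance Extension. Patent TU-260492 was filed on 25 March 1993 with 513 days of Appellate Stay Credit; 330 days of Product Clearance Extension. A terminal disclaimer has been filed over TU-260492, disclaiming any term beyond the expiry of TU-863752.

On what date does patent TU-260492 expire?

Natural term of TU-260492:
  Base: filing + 15 years → 25 March 2008.
  Appellate Stay Credit: +513 days → 20 August 2009.
  Product Clearance Extension: 330 days (within the 648-day cap) → +330 days → 16 July 2010.
Expiry of referenced patent TU-863752:
  Base: filing + 15 years → 23 February 2007.
  Product Clearance Extension: 1102 days claimed exceeds the 648-day cap, so +648 days → 2 December 2008.
Terminal disclaimer: TU-260492 expires on the earlier of 16 July 2010 and 2 December 2008.

December 2, 2008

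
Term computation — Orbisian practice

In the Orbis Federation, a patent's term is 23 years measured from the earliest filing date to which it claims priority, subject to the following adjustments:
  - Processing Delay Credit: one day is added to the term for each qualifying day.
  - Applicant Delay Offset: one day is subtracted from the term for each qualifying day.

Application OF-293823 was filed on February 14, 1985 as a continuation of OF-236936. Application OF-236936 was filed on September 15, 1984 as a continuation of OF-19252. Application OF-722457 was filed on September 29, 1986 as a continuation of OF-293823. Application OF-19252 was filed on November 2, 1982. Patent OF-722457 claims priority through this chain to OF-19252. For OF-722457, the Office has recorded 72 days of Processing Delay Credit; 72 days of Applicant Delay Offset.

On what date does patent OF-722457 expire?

Earliest priority filing: 2 November 1982.
Base term: 2 November 1982 + 23 years → 2 November 2005.
Processing Delay Credit: +72 days → 13 January 2006.
Applicant Delay Offset: −72 days → 2 November 2005.

November 2, 2005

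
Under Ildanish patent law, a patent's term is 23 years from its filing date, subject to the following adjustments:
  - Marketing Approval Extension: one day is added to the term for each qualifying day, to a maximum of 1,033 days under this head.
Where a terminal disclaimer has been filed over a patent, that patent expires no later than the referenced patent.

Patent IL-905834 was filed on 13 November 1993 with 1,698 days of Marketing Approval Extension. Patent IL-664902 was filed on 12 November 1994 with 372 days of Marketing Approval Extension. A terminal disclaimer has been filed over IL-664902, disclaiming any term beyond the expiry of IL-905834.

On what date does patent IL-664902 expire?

Natural term of IL-664902:
  Base: filing + 23 years → 12 November 2017.
  Marketing Approval Extension: 372 days (within the 1033-day cap) → +372 days → 19 November 2018.
Expiry of referenced patent IL-905834:
  Base: filing + 23 years → 13 November 2016.
  Marketing Approval Extension: 1698 days claimed exceeds the 1033-day cap, so +1033 days → 12 September 2019.
Terminal disclaimer: IL-664902 expires on the earlier of 19 November 2018 and 12 September 2019.

November 19, 2018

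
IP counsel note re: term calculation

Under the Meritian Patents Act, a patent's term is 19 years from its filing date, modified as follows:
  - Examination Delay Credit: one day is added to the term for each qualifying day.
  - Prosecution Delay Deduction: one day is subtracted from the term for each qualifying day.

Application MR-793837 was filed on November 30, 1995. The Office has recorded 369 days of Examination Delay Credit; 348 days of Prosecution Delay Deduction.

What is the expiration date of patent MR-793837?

December 21, 2014

Base term: filing date + 19 years → 30 November 2014.
Examination Delay Credit: +369 days → 4 December 2015.
Prosecution Delay Deduction: −348 days → 21 December 2014.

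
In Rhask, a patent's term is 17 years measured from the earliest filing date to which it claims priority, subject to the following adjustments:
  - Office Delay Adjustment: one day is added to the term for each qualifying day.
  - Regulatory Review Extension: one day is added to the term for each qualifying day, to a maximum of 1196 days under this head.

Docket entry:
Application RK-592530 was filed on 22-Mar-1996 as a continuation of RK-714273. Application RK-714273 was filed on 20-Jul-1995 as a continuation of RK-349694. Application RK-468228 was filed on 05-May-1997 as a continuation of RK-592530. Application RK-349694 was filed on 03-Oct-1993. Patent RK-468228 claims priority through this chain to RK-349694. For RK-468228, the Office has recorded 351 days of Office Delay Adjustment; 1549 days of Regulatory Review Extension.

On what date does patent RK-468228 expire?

2014-12-28

Earliest priority filing: 3 October 1993.
Base term: 3 October 1993 + 17 years → 3 October 2010.
Office Delay Adjustment: +351 days → 19 September 2011.
Regulatory Review Extension: 1549 days claimed exceeds the 1196-day cap, so +1196 days → 28 December 2014.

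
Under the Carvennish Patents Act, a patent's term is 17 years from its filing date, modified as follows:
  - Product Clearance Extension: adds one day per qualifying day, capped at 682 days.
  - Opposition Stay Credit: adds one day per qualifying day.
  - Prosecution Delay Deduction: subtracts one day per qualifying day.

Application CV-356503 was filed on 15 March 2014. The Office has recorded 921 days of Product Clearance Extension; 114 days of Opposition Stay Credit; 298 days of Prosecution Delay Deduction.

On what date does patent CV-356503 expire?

2032-07-25

Base term: filing date + 17 years → 15 March 2031.
Product Clearance Extension: 921 days claimed exceeds the 682-day cap, so +682 days → 25 January 2033.
Opposition Stay Credit: +114 days → 19 May 2033.
Prosecution Delay Deduction: −298 days → 25 July 2032.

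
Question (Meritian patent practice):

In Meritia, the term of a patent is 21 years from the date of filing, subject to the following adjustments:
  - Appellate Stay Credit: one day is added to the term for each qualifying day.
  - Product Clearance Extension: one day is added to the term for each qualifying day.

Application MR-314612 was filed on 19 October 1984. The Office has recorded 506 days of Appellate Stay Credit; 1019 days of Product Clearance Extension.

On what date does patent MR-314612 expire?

December 22, 2009

Base term: filing date + 21 years → 19 October 2005.
Appellate Stay Credit: +506 days → 9 March 2007.
Product Clearance Extension: +1019 days → 22 December 2009.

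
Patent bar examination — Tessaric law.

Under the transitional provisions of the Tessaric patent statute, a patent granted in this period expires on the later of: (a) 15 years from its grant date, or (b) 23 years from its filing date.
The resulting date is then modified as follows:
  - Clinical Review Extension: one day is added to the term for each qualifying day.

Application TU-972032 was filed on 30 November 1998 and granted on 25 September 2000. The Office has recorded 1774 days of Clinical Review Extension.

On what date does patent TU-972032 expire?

(a) grant + 15 years → 25 September 2015.
(b) filing + 23 years → 30 November 2021.
Later of the two: 30 November 2021.
Clinical Review Extension: +1774 days → 9 October 2026.

2026-10-09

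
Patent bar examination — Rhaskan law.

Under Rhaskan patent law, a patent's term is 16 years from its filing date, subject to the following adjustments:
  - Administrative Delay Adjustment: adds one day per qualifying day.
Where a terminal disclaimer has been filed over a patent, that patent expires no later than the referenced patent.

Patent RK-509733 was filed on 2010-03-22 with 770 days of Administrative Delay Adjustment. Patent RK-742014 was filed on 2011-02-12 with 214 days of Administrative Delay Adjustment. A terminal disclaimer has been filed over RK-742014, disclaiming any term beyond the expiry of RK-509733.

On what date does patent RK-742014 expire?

Natural term of RK-742014:
  Base: filing + 16 years → 12 February 2027.
  Administrative Delay Adjustment: +214 days → 14 September 2027.
Expiry of referenced patent RK-509733:
  Base: filing + 16 years → 22 March 2026.
  Administrative Delay Adjustment: +770 days → 30 April 2028.
Terminal disclaimer: RK-742014 expires on the earlier of 14 September 2027 and 30 April 2028.

2027-09-14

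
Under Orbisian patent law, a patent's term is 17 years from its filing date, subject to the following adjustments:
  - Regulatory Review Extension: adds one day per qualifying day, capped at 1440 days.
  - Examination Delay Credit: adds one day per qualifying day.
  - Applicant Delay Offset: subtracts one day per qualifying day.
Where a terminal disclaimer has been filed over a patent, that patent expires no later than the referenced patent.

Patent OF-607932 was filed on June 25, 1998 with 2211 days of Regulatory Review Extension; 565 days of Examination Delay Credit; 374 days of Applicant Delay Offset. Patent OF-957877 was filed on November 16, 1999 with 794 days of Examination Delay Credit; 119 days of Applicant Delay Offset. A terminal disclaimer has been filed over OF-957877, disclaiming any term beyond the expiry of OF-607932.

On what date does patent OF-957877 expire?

Natural term of OF-957877:
  Base: filing + 17 years → 16 November 2016.
  Examination Delay Credit: +794 days → 19 January 2019.
  Applicant Delay Offset: −119 days → 22 September 2018.
Expiry of referenced patent OF-607932:
  Base: filing + 17 years → 25 June 2015.
  Regulatory Review Extension: 2211 days claimed exceeds the 1440-day cap, so +1440 days → 4 June 2019.
  Examination Delay Credit: +565 days → 20 December 2020.
  Applicant Delay Offset: −374 days → 12 December 2019.
Terminal disclaimer: OF-957877 expires on the earlier of 22 September 2018 and 12 December 2019.

September 22, 2018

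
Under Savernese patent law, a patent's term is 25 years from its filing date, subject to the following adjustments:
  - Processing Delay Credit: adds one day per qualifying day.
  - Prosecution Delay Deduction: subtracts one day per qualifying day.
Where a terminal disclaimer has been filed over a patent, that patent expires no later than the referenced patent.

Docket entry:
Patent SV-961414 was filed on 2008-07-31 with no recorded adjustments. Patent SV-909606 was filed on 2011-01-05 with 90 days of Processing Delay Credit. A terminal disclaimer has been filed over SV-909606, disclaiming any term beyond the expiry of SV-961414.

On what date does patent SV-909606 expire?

Natural term of SV-909606:
  Base: filing + 25 years → 5 January 2036.
  Processing Delay Credit: +90 days → 4 April 2036.
Expiry of referenced patent SV-961414:
  Base: filing + 25 years → 31 July 2033.
Terminal disclaimer: SV-909606 expires on the earlier of 4 April 2036 and 31 July 2033.

2033-07-31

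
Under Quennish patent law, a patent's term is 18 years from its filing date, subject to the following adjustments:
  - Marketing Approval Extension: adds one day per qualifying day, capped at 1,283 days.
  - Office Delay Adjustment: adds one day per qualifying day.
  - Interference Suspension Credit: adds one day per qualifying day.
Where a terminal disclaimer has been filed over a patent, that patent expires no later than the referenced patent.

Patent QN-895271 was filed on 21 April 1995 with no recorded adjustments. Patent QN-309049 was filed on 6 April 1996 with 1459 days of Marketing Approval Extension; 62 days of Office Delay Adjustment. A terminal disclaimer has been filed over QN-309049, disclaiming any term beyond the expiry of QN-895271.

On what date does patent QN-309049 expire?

2013-04-21

Natural term of QN-309049:
  Base: filing + 18 years → 6 April 2014.
  Marketing Approval Extension: 1459 days claimed exceeds the 1283-day cap, so +1283 days → 10 October 2017.
  Office Delay Adjustment: +62 days → 11 December 2017.
Expiry of referenced patent QN-895271:
  Base: filing + 18 years → 21 April 2013.
Terminal disclaimer: QN-309049 expires on the earlier of 11 December 2017 and 21 April 2013.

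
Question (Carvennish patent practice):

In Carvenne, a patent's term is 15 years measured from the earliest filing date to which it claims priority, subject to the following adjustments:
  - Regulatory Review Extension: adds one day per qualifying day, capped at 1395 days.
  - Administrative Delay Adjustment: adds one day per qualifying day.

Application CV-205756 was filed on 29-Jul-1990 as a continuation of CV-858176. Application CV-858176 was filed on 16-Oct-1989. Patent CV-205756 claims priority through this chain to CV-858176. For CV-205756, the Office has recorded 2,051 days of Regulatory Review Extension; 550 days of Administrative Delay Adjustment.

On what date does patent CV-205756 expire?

February 12, 2010

Earliest priority filing: 16 October 1989.
Base term: 16 October 1989 + 15 years → 16 October 2004.
Regulatory Review Extension: 2051 days claimed exceeds the 1395-day cap, so +1395 days → 11 August 2008.
Administrative Delay Adjustment: +550 days → 12 February 2010.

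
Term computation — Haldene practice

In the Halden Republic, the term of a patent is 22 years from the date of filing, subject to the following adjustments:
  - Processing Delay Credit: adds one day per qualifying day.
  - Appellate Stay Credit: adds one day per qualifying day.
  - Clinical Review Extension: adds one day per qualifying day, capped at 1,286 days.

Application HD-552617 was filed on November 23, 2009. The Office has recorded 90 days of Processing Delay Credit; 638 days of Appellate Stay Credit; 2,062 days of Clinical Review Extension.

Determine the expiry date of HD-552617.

May 29, 2037

Base term: filing date + 22 years → 23 November 2031.
Processing Delay Credit: +90 days → 21 February 2032.
Appellate Stay Credit: +638 days → 20 November 2033.
Clinical Review Extension: 2062 days claimed exceeds the 1286-day cap, so +1286 days → 29 May 2037.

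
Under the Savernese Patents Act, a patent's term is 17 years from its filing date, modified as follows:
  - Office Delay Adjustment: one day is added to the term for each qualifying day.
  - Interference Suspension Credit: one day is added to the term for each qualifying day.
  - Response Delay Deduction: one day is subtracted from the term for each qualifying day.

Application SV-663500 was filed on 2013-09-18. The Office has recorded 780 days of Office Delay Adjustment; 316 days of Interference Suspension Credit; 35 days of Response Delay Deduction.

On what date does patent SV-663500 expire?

Base term: filing date + 17 years → 18 September 2030.
Office Delay Adjustment: +780 days → 6 November 2032.
Interference Suspension Credit: +316 days → 18 September 2033.
Response Delay Deduction: −35 days → 14 August 2033.

2033-08-14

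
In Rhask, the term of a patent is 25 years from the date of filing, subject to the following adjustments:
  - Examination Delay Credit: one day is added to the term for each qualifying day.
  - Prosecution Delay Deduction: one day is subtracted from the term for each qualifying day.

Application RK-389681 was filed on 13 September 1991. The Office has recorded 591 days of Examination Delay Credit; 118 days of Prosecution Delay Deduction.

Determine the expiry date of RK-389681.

Base term: filing date + 25 years → 13 September 2016.
Examination Delay Credit: +591 days → 27 April 2018.
Prosecution Delay Deduction: −118 days → 30 December 2017.

December 30, 2017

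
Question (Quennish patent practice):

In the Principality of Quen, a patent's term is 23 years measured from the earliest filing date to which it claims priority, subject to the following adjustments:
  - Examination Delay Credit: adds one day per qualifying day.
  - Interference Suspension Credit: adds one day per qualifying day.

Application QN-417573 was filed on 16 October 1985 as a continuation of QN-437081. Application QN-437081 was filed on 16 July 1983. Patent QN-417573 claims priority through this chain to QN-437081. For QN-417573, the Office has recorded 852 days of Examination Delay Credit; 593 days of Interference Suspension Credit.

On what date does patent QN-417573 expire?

2010-06-30

Earliest priority filing: 16 July 1983.
Base term: 16 July 1983 + 23 years → 16 July 2006.
Examination Delay Credit: +852 days → 14 November 2008.
Interference Suspension Credit: +593 days → 30 June 2010.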